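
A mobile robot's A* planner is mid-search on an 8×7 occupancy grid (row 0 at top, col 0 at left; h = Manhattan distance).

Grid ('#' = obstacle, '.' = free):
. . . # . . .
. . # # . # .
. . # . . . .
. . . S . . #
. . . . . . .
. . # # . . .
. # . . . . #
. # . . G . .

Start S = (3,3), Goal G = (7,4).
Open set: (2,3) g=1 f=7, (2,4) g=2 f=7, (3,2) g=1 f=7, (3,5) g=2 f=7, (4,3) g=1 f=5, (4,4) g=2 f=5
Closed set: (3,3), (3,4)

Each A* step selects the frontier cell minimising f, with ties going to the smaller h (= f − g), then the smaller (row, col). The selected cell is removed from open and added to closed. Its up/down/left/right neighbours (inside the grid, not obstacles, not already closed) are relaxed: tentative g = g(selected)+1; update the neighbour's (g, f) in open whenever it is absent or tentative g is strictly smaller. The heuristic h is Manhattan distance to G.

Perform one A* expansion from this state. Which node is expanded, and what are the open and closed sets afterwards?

expanded=(4,4); open=[(2,3) g=1 f=7, (2,4) g=2 f=7, (3,2) g=1 f=7, (3,5) g=2 f=7, (4,3) g=1 f=5, (4,5) g=3 f=7, (5,4) g=3 f=5]; closed=[(3,3), (3,4), (4,4)]

step 1: expand (4,4) (f=5, h=3) → closed; open now [(2,3) g=1 f=7, (2,4) g=2 f=7, (3,2) g=1 f=7, (3,5) g=2 f=7, (4,3) g=1 f=5, (4,5) g=3 f=7, (5,4) g=3 f=5]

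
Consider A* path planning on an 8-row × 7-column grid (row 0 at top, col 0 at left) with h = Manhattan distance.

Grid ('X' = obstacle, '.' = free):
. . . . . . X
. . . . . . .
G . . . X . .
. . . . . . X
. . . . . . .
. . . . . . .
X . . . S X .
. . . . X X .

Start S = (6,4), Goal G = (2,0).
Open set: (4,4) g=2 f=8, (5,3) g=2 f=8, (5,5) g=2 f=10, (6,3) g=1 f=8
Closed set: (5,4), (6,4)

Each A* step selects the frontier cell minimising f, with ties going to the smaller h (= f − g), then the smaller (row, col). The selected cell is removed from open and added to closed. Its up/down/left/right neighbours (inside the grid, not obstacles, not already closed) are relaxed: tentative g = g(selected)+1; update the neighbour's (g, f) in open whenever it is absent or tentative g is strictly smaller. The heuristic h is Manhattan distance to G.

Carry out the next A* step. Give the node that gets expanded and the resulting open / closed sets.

expanded=(4,4); open=[(3,4) g=3 f=8, (4,3) g=3 f=8, (4,5) g=3 f=10, (5,3) g=2 f=8, (5,5) g=2 f=10, (6,3) g=1 f=8]; closed=[(4,4), (5,4), (6,4)]

step 1: expand (4,4) (f=8, h=6) → closed; open now [(3,4) g=3 f=8, (4,3) g=3 f=8, (4,5) g=3 f=10, (5,3) g=2 f=8, (5,5) g=2 f=10, (6,3) g=1 f=8]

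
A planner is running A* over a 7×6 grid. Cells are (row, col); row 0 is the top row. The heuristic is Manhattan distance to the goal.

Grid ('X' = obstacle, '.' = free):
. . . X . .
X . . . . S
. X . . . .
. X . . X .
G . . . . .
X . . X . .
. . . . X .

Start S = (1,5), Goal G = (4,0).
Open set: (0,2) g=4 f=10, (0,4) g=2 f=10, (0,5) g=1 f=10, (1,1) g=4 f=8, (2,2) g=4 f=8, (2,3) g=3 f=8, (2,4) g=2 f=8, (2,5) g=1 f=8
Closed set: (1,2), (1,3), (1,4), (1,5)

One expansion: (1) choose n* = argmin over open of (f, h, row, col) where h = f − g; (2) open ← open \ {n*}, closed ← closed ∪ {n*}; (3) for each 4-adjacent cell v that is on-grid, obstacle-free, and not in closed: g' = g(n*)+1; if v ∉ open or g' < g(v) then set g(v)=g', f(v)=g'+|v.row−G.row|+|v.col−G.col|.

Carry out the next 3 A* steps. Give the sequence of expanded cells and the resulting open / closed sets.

step 1: expand (1,1) (f=8, h=4) → closed; open now [(0,1) g=5 f=10, (0,2) g=4 f=10, (0,4) g=2 f=10, (0,5) g=1 f=10, (2,2) g=4 f=8, (2,3) g=3 f=8, (2,4) g=2 f=8, (2,5) g=1 f=8]
step 2: expand (2,2) (f=8, h=4) → closed; open now [(0,1) g=5 f=10, (0,2) g=4 f=10, (0,4) g=2 f=10, (0,5) g=1 f=10, (2,3) g=3 f=8, (2,4) g=2 f=8, (2,5) g=1 f=8, (3,2) g=5 f=8]
step 3: expand (3,2) (f=8, h=3) → closed; open now [(0,1) g=5 f=10, (0,2) g=4 f=10, (0,4) g=2 f=10, (0,5) g=1 f=10, (2,3) g=3 f=8, (2,4) g=2 f=8, (2,5) g=1 f=8, (3,3) g=6 f=10, (4,2) g=6 f=8]

order=[(1,1) → (2,2) → (3,2)]; open=[(0,1) g=5 f=10, (0,2) g=4 f=10, (0,4) g=2 f=10, (0,5) g=1 f=10, (2,3) g=3 f=8, (2,4) g=2 f=8, (2,5) g=1 f=8, (3,3) g=6 f=10, (4,2) g=6 f=8]; closed=[(1,1), (1,2), (1,3), (1,4), (1,5), (2,2), (3,2)]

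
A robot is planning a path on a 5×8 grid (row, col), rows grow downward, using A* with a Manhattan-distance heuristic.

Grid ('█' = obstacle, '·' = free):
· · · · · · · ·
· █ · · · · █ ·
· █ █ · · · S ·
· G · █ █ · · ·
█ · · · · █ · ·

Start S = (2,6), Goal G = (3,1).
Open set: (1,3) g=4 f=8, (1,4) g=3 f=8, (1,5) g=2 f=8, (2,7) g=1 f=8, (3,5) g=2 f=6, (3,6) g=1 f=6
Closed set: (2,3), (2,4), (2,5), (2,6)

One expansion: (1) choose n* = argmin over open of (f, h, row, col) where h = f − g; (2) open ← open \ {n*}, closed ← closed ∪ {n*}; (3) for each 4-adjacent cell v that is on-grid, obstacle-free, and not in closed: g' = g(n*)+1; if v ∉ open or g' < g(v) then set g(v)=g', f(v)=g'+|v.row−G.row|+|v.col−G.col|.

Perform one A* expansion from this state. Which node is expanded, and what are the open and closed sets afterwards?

expanded=(3,5); open=[(1,3) g=4 f=8, (1,4) g=3 f=8, (1,5) g=2 f=8, (2,7) g=1 f=8, (3,6) g=1 f=6]; closed=[(2,3), (2,4), (2,5), (2,6), (3,5)]

step 1: expand (3,5) (f=6, h=4) → closed; open now [(1,3) g=4 f=8, (1,4) g=3 f=8, (1,5) g=2 f=8, (2,7) g=1 f=8, (3,6) g=1 f=6]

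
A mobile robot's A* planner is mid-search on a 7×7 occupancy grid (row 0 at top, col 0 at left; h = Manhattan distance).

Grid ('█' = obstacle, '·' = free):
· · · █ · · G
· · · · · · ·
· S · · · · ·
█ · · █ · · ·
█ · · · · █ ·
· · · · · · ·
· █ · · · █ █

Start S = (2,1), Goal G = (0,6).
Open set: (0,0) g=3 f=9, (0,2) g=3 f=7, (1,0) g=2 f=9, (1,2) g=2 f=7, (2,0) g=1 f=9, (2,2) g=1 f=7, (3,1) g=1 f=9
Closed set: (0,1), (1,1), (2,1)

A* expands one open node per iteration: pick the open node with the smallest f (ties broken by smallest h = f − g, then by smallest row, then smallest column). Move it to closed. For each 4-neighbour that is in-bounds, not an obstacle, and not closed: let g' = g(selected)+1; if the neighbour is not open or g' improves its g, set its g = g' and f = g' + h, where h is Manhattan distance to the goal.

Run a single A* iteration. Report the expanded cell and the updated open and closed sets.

step 1: expand (0,2) (f=7, h=4) → closed; open now [(0,0) g=3 f=9, (1,0) g=2 f=9, (1,2) g=2 f=7, (2,0) g=1 f=9, (2,2) g=1 f=7, (3,1) g=1 f=9]

expanded=(0,2); open=[(0,0) g=3 f=9, (1,0) g=2 f=9, (1,2) g=2 f=7, (2,0) g=1 f=9, (2,2) g=1 f=7, (3,1) g=1 f=9]; closed=[(0,1), (0,2), (1,1), (2,1)]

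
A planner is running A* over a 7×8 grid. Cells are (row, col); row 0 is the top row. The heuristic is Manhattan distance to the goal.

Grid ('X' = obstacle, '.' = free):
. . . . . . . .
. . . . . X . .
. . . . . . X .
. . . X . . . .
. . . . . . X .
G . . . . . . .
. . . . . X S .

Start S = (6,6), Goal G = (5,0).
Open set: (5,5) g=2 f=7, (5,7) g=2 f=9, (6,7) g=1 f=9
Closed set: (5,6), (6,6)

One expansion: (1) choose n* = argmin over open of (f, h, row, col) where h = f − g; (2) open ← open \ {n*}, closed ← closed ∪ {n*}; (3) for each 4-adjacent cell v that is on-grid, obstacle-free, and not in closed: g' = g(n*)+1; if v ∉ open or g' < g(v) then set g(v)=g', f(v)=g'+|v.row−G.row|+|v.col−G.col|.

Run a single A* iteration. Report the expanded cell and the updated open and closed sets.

step 1: expand (5,5) (f=7, h=5) → closed; open now [(4,5) g=3 f=9, (5,4) g=3 f=7, (5,7) g=2 f=9, (6,7) g=1 f=9]

expanded=(5,5); open=[(4,5) g=3 f=9, (5,4) g=3 f=7, (5,7) g=2 f=9, (6,7) g=1 f=9]; closed=[(5,5), (5,6), (6,6)]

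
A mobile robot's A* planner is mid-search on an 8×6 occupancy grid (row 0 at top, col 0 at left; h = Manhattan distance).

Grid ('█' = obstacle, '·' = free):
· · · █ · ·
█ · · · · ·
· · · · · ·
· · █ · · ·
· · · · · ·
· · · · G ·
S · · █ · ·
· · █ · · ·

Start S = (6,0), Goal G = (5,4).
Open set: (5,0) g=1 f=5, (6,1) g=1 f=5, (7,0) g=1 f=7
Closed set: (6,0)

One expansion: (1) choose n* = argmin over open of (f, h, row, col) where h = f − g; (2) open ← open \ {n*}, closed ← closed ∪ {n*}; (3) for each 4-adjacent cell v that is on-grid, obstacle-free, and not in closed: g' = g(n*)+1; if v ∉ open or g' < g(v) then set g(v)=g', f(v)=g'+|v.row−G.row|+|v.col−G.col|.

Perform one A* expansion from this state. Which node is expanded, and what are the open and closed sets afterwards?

expanded=(5,0); open=[(4,0) g=2 f=7, (5,1) g=2 f=5, (6,1) g=1 f=5, (7,0) g=1 f=7]; closed=[(5,0), (6,0)]

step 1: expand (5,0) (f=5, h=4) → closed; open now [(4,0) g=2 f=7, (5,1) g=2 f=5, (6,1) g=1 f=5, (7,0) g=1 f=7]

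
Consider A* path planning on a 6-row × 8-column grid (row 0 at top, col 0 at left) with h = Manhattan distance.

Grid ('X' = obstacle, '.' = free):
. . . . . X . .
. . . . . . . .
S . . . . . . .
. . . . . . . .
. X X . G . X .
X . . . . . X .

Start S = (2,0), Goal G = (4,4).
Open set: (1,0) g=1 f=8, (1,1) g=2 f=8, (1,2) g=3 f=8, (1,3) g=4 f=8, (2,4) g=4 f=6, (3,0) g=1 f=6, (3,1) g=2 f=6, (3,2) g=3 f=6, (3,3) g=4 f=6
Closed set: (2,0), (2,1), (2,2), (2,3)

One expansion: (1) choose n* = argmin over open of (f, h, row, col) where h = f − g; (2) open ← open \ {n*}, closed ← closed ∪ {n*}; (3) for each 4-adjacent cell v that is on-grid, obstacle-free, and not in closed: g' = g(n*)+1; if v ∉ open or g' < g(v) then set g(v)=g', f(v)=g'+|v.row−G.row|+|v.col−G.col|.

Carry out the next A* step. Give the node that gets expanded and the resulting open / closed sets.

step 1: expand (2,4) (f=6, h=2) → closed; open now [(1,0) g=1 f=8, (1,1) g=2 f=8, (1,2) g=3 f=8, (1,3) g=4 f=8, (1,4) g=5 f=8, (2,5) g=5 f=8, (3,0) g=1 f=6, (3,1) g=2 f=6, (3,2) g=3 f=6, (3,3) g=4 f=6, (3,4) g=5 f=6]

expanded=(2,4); open=[(1,0) g=1 f=8, (1,1) g=2 f=8, (1,2) g=3 f=8, (1,3) g=4 f=8, (1,4) g=5 f=8, (2,5) g=5 f=8, (3,0) g=1 f=6, (3,1) g=2 f=6, (3,2) g=3 f=6, (3,3) g=4 f=6, (3,4) g=5 f=6]; closed=[(2,0), (2,1), (2,2), (2,3), (2,4)]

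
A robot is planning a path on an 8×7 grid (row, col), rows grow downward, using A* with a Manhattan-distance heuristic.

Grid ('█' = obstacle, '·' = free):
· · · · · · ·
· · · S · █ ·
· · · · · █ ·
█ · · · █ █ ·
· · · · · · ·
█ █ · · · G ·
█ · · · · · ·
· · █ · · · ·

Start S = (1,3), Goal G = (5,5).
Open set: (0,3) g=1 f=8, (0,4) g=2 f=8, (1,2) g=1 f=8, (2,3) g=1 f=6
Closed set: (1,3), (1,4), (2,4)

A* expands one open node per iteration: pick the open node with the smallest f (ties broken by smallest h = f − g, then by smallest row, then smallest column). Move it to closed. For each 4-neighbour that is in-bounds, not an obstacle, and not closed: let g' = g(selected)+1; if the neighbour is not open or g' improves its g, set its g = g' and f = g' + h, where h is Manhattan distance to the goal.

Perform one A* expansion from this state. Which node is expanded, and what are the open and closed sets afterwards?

step 1: expand (2,3) (f=6, h=5) → closed; open now [(0,3) g=1 f=8, (0,4) g=2 f=8, (1,2) g=1 f=8, (2,2) g=2 f=8, (3,3) g=2 f=6]

expanded=(2,3); open=[(0,3) g=1 f=8, (0,4) g=2 f=8, (1,2) g=1 f=8, (2,2) g=2 f=8, (3,3) g=2 f=6]; closed=[(1,3), (1,4), (2,3), (2,4)]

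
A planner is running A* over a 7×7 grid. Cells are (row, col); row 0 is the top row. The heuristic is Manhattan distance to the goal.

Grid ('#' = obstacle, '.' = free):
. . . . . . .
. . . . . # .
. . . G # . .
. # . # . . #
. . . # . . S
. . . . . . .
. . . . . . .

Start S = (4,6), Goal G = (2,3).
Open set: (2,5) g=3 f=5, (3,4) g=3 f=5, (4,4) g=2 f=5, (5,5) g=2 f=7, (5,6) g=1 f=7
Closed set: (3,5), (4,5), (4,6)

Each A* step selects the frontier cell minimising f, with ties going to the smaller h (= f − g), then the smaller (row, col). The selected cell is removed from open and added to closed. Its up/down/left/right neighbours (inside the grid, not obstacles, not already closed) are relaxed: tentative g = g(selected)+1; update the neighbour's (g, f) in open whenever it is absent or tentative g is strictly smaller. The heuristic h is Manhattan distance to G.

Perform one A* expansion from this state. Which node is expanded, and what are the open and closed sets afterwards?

step 1: expand (2,5) (f=5, h=2) → closed; open now [(2,6) g=4 f=7, (3,4) g=3 f=5, (4,4) g=2 f=5, (5,5) g=2 f=7, (5,6) g=1 f=7]

expanded=(2,5); open=[(2,6) g=4 f=7, (3,4) g=3 f=5, (4,4) g=2 f=5, (5,5) g=2 f=7, (5,6) g=1 f=7]; closed=[(2,5), (3,5), (4,5), (4,6)]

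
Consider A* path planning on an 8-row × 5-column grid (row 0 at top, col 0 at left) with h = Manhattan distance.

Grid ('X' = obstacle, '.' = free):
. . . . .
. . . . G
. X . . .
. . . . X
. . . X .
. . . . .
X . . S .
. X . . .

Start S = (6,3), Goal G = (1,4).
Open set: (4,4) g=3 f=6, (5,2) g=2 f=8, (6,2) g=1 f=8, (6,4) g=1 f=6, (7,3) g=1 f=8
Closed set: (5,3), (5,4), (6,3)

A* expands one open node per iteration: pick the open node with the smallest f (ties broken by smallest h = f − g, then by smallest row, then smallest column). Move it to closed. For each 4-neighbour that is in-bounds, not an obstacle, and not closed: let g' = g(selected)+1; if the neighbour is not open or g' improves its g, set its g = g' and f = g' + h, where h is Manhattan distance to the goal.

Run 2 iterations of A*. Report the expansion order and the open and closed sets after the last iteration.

order=[(4,4) → (6,4)]; open=[(5,2) g=2 f=8, (6,2) g=1 f=8, (7,3) g=1 f=8, (7,4) g=2 f=8]; closed=[(4,4), (5,3), (5,4), (6,3), (6,4)]

step 1: expand (4,4) (f=6, h=3) → closed; open now [(5,2) g=2 f=8, (6,2) g=1 f=8, (6,4) g=1 f=6, (7,3) g=1 f=8]
step 2: expand (6,4) (f=6, h=5) → closed; open now [(5,2) g=2 f=8, (6,2) g=1 f=8, (7,3) g=1 f=8, (7,4) g=2 f=8]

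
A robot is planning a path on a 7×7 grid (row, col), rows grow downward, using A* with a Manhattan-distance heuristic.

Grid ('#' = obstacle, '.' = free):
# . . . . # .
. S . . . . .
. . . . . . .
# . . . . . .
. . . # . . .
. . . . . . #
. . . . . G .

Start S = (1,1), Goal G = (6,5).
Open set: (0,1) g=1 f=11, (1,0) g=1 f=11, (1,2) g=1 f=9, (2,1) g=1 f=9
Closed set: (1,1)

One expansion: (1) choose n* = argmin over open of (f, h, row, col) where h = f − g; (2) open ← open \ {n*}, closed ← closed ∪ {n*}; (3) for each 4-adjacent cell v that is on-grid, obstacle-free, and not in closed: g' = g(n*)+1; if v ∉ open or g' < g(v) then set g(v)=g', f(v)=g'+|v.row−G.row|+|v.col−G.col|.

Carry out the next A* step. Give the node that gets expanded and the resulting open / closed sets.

expanded=(1,2); open=[(0,1) g=1 f=11, (0,2) g=2 f=11, (1,0) g=1 f=11, (1,3) g=2 f=9, (2,1) g=1 f=9, (2,2) g=2 f=9]; closed=[(1,1), (1,2)]

step 1: expand (1,2) (f=9, h=8) → closed; open now [(0,1) g=1 f=11, (0,2) g=2 f=11, (1,0) g=1 f=11, (1,3) g=2 f=9, (2,1) g=1 f=9, (2,2) g=2 f=9]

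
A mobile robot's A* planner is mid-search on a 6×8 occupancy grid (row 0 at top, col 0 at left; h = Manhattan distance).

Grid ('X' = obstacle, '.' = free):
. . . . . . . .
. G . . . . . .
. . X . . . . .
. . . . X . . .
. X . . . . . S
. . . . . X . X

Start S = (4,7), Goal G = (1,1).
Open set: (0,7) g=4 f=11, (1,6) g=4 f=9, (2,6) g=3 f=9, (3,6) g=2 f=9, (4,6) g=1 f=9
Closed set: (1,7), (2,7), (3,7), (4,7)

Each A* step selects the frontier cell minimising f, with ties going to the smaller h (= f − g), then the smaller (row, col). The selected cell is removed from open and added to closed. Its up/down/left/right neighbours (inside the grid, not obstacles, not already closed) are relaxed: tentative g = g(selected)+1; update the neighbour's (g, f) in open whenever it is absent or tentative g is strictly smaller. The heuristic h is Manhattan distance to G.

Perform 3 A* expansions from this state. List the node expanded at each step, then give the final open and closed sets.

order=[(1,6) → (1,5) → (1,4)]; open=[(0,4) g=7 f=11, (0,5) g=6 f=11, (0,6) g=5 f=11, (0,7) g=4 f=11, (1,3) g=7 f=9, (2,4) g=7 f=11, (2,5) g=6 f=11, (2,6) g=3 f=9, (3,6) g=2 f=9, (4,6) g=1 f=9]; closed=[(1,4), (1,5), (1,6), (1,7), (2,7), (3,7), (4,7)]

step 1: expand (1,6) (f=9, h=5) → closed; open now [(0,6) g=5 f=11, (0,7) g=4 f=11, (1,5) g=5 f=9, (2,6) g=3 f=9, (3,6) g=2 f=9, (4,6) g=1 f=9]
step 2: expand (1,5) (f=9, h=4) → closed; open now [(0,5) g=6 f=11, (0,6) g=5 f=11, (0,7) g=4 f=11, (1,4) g=6 f=9, (2,5) g=6 f=11, (2,6) g=3 f=9, (3,6) g=2 f=9, (4,6) g=1 f=9]
step 3: expand (1,4) (f=9, h=3) → closed; open now [(0,4) g=7 f=11, (0,5) g=6 f=11, (0,6) g=5 f=11, (0,7) g=4 f=11, (1,3) g=7 f=9, (2,4) g=7 f=11, (2,5) g=6 f=11, (2,6) g=3 f=9, (3,6) g=2 f=9, (4,6) g=1 f=9]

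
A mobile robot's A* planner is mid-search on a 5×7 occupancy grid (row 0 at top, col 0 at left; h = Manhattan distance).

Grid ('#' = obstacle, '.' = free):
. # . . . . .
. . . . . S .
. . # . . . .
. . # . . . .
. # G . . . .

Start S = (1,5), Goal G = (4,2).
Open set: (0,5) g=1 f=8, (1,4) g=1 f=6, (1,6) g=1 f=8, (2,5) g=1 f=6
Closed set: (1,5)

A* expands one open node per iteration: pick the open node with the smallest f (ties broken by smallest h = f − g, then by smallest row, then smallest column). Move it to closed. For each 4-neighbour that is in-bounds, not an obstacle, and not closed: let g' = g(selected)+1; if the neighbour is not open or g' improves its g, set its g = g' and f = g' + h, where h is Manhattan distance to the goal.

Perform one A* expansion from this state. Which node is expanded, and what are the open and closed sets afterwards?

step 1: expand (1,4) (f=6, h=5) → closed; open now [(0,4) g=2 f=8, (0,5) g=1 f=8, (1,3) g=2 f=6, (1,6) g=1 f=8, (2,4) g=2 f=6, (2,5) g=1 f=6]

expanded=(1,4); open=[(0,4) g=2 f=8, (0,5) g=1 f=8, (1,3) g=2 f=6, (1,6) g=1 f=8, (2,4) g=2 f=6, (2,5) g=1 f=6]; closed=[(1,4), (1,5)]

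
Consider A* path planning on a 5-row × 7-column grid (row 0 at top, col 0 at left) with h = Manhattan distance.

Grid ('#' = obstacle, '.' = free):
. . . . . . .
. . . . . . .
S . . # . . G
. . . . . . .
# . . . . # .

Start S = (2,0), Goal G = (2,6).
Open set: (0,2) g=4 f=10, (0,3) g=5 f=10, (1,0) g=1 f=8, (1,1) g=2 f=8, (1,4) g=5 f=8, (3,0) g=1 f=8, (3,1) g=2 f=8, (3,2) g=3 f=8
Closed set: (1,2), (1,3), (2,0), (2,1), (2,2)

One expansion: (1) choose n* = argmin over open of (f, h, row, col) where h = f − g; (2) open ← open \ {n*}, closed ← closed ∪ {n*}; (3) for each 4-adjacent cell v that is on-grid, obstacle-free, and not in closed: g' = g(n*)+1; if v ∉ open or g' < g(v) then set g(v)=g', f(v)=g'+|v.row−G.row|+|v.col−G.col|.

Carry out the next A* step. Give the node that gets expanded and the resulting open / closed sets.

expanded=(1,4); open=[(0,2) g=4 f=10, (0,3) g=5 f=10, (0,4) g=6 f=10, (1,0) g=1 f=8, (1,1) g=2 f=8, (1,5) g=6 f=8, (2,4) g=6 f=8, (3,0) g=1 f=8, (3,1) g=2 f=8, (3,2) g=3 f=8]; closed=[(1,2), (1,3), (1,4), (2,0), (2,1), (2,2)]

step 1: expand (1,4) (f=8, h=3) → closed; open now [(0,2) g=4 f=10, (0,3) g=5 f=10, (0,4) g=6 f=10, (1,0) g=1 f=8, (1,1) g=2 f=8, (1,5) g=6 f=8, (2,4) g=6 f=8, (3,0) g=1 f=8, (3,1) g=2 f=8, (3,2) g=3 f=8]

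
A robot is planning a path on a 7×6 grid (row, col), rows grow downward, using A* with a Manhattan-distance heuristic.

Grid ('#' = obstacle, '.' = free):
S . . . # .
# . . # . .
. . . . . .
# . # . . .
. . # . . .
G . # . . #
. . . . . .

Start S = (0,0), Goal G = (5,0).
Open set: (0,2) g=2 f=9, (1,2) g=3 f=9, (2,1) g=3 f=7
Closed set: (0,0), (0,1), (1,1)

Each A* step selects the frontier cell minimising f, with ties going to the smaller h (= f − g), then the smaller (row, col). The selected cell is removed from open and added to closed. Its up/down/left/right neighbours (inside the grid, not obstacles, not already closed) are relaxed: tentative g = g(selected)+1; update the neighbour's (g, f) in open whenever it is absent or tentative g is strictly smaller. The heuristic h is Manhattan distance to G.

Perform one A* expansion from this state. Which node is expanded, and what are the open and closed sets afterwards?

step 1: expand (2,1) (f=7, h=4) → closed; open now [(0,2) g=2 f=9, (1,2) g=3 f=9, (2,0) g=4 f=7, (2,2) g=4 f=9, (3,1) g=4 f=7]

expanded=(2,1); open=[(0,2) g=2 f=9, (1,2) g=3 f=9, (2,0) g=4 f=7, (2,2) g=4 f=9, (3,1) g=4 f=7]; closed=[(0,0), (0,1), (1,1), (2,1)]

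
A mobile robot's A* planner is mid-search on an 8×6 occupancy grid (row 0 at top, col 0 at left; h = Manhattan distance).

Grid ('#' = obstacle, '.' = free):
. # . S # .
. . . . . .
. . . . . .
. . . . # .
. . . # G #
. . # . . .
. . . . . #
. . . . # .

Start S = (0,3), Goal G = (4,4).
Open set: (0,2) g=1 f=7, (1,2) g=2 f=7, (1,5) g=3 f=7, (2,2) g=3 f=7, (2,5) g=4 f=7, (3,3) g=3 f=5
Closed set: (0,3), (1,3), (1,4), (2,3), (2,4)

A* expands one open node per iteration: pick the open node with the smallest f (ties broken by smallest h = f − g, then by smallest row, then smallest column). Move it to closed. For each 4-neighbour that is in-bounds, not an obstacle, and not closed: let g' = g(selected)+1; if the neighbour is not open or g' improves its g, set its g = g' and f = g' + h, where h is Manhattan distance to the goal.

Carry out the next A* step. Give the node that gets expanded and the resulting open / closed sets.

step 1: expand (3,3) (f=5, h=2) → closed; open now [(0,2) g=1 f=7, (1,2) g=2 f=7, (1,5) g=3 f=7, (2,2) g=3 f=7, (2,5) g=4 f=7, (3,2) g=4 f=7]

expanded=(3,3); open=[(0,2) g=1 f=7, (1,2) g=2 f=7, (1,5) g=3 f=7, (2,2) g=3 f=7, (2,5) g=4 f=7, (3,2) g=4 f=7]; closed=[(0,3), (1,3), (1,4), (2,3), (2,4), (3,3)]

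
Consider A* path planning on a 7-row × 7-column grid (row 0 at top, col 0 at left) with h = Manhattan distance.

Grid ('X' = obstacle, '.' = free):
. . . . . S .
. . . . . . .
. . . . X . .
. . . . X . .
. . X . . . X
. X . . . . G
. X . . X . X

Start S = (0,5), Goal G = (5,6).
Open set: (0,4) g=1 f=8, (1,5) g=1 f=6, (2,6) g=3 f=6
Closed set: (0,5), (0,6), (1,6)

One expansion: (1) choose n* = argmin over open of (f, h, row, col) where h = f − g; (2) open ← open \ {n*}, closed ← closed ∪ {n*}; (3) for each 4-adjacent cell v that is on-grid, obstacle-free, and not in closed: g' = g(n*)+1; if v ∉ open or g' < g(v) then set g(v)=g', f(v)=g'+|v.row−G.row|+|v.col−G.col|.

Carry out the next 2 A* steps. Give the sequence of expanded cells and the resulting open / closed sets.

order=[(2,6) → (3,6)]; open=[(0,4) g=1 f=8, (1,5) g=1 f=6, (2,5) g=4 f=8, (3,5) g=5 f=8]; closed=[(0,5), (0,6), (1,6), (2,6), (3,6)]

step 1: expand (2,6) (f=6, h=3) → closed; open now [(0,4) g=1 f=8, (1,5) g=1 f=6, (2,5) g=4 f=8, (3,6) g=4 f=6]
step 2: expand (3,6) (f=6, h=2) → closed; open now [(0,4) g=1 f=8, (1,5) g=1 f=6, (2,5) g=4 f=8, (3,5) g=5 f=8]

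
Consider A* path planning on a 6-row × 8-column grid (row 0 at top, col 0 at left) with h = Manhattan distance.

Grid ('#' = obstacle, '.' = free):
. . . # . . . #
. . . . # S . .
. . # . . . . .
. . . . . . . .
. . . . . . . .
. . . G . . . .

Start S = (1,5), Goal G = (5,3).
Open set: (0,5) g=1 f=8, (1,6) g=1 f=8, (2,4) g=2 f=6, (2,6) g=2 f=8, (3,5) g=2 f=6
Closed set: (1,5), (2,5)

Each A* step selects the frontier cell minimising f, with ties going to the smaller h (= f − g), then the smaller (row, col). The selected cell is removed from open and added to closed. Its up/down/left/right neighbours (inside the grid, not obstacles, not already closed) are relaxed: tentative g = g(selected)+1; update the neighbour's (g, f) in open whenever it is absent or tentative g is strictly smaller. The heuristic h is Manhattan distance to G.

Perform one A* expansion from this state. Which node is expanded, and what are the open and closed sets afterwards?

step 1: expand (2,4) (f=6, h=4) → closed; open now [(0,5) g=1 f=8, (1,6) g=1 f=8, (2,3) g=3 f=6, (2,6) g=2 f=8, (3,4) g=3 f=6, (3,5) g=2 f=6]

expanded=(2,4); open=[(0,5) g=1 f=8, (1,6) g=1 f=8, (2,3) g=3 f=6, (2,6) g=2 f=8, (3,4) g=3 f=6, (3,5) g=2 f=6]; closed=[(1,5), (2,4), (2,5)]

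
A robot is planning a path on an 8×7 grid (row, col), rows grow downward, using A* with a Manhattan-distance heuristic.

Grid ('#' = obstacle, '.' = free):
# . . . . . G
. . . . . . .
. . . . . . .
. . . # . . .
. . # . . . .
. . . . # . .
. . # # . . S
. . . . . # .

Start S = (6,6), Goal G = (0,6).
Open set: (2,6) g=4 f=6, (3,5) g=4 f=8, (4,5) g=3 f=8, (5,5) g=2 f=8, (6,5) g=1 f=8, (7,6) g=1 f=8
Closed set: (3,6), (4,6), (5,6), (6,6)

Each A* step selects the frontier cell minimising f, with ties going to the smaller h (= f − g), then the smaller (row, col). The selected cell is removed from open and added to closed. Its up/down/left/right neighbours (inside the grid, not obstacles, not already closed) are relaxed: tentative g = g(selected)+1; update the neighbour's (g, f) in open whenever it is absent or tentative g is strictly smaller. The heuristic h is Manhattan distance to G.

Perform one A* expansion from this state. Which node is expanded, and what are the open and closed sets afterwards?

expanded=(2,6); open=[(1,6) g=5 f=6, (2,5) g=5 f=8, (3,5) g=4 f=8, (4,5) g=3 f=8, (5,5) g=2 f=8, (6,5) g=1 f=8, (7,6) g=1 f=8]; closed=[(2,6), (3,6), (4,6), (5,6), (6,6)]

step 1: expand (2,6) (f=6, h=2) → closed; open now [(1,6) g=5 f=6, (2,5) g=5 f=8, (3,5) g=4 f=8, (4,5) g=3 f=8, (5,5) g=2 f=8, (6,5) g=1 f=8, (7,6) g=1 f=8]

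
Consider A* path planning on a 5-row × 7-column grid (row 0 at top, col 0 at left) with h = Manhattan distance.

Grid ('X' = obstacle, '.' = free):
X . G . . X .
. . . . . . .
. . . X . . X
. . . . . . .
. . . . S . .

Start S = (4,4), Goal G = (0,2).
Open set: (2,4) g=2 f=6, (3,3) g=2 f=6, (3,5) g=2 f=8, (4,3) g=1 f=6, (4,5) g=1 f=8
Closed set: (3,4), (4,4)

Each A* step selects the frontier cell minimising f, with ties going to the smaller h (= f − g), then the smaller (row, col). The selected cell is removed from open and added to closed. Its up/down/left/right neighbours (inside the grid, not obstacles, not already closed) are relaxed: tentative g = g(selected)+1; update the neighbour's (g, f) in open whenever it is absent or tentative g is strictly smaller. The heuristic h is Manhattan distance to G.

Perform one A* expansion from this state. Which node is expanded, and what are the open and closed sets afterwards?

expanded=(2,4); open=[(1,4) g=3 f=6, (2,5) g=3 f=8, (3,3) g=2 f=6, (3,5) g=2 f=8, (4,3) g=1 f=6, (4,5) g=1 f=8]; closed=[(2,4), (3,4), (4,4)]

step 1: expand (2,4) (f=6, h=4) → closed; open now [(1,4) g=3 f=6, (2,5) g=3 f=8, (3,3) g=2 f=6, (3,5) g=2 f=8, (4,3) g=1 f=6, (4,5) g=1 f=8]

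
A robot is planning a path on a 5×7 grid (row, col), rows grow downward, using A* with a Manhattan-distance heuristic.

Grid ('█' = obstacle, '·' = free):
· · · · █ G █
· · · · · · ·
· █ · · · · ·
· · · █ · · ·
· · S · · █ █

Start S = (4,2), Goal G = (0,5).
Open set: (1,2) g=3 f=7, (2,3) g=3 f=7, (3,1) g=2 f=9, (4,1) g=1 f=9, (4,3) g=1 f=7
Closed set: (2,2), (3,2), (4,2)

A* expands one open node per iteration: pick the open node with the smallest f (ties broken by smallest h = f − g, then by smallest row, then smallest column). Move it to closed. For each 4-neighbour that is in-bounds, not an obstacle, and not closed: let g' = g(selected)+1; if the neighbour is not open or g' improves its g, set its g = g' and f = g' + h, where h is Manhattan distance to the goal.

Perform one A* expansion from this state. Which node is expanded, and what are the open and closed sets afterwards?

expanded=(1,2); open=[(0,2) g=4 f=7, (1,1) g=4 f=9, (1,3) g=4 f=7, (2,3) g=3 f=7, (3,1) g=2 f=9, (4,1) g=1 f=9, (4,3) g=1 f=7]; closed=[(1,2), (2,2), (3,2), (4,2)]

step 1: expand (1,2) (f=7, h=4) → closed; open now [(0,2) g=4 f=7, (1,1) g=4 f=9, (1,3) g=4 f=7, (2,3) g=3 f=7, (3,1) g=2 f=9, (4,1) g=1 f=9, (4,3) g=1 f=7]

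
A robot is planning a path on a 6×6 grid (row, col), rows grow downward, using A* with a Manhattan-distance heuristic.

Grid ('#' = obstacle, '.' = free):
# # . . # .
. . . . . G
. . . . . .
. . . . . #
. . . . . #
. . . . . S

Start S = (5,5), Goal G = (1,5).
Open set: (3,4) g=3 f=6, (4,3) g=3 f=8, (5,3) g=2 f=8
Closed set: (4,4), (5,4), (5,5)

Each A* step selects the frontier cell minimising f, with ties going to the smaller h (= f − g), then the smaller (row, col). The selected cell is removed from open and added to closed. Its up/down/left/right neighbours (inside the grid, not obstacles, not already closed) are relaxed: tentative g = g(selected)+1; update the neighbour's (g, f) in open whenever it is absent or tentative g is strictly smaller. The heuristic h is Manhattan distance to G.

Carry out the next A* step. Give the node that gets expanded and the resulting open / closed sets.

step 1: expand (3,4) (f=6, h=3) → closed; open now [(2,4) g=4 f=6, (3,3) g=4 f=8, (4,3) g=3 f=8, (5,3) g=2 f=8]

expanded=(3,4); open=[(2,4) g=4 f=6, (3,3) g=4 f=8, (4,3) g=3 f=8, (5,3) g=2 f=8]; closed=[(3,4), (4,4), (5,4), (5,5)]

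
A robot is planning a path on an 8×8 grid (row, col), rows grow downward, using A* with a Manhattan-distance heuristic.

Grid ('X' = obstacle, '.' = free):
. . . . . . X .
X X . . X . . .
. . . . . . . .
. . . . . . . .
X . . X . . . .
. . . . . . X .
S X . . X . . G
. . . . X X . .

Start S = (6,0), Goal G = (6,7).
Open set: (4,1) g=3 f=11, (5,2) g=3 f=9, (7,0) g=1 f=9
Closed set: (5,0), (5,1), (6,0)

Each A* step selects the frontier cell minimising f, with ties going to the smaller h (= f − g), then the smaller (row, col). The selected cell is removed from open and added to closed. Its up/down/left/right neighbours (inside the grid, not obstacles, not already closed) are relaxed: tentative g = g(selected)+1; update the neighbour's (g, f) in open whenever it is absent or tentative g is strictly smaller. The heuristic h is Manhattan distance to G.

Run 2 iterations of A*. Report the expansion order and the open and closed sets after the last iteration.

order=[(5,2) → (5,3)]; open=[(4,1) g=3 f=11, (4,2) g=4 f=11, (5,4) g=5 f=9, (6,2) g=4 f=9, (6,3) g=5 f=9, (7,0) g=1 f=9]; closed=[(5,0), (5,1), (5,2), (5,3), (6,0)]

step 1: expand (5,2) (f=9, h=6) → closed; open now [(4,1) g=3 f=11, (4,2) g=4 f=11, (5,3) g=4 f=9, (6,2) g=4 f=9, (7,0) g=1 f=9]
step 2: expand (5,3) (f=9, h=5) → closed; open now [(4,1) g=3 f=11, (4,2) g=4 f=11, (5,4) g=5 f=9, (6,2) g=4 f=9, (6,3) g=5 f=9, (7,0) g=1 f=9]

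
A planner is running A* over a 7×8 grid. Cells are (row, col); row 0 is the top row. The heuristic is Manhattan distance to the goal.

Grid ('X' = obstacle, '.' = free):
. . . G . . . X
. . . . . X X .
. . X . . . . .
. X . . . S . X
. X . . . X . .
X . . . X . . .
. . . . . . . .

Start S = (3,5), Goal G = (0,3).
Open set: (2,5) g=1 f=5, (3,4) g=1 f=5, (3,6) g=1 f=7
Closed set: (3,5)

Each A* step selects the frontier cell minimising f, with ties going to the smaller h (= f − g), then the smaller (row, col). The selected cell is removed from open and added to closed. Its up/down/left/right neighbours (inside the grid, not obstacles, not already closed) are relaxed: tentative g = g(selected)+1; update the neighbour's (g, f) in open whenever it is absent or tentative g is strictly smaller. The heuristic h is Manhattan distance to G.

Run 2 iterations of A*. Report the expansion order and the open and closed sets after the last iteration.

order=[(2,5) → (2,4)]; open=[(1,4) g=3 f=5, (2,3) g=3 f=5, (2,6) g=2 f=7, (3,4) g=1 f=5, (3,6) g=1 f=7]; closed=[(2,4), (2,5), (3,5)]

step 1: expand (2,5) (f=5, h=4) → closed; open now [(2,4) g=2 f=5, (2,6) g=2 f=7, (3,4) g=1 f=5, (3,6) g=1 f=7]
step 2: expand (2,4) (f=5, h=3) → closed; open now [(1,4) g=3 f=5, (2,3) g=3 f=5, (2,6) g=2 f=7, (3,4) g=1 f=5, (3,6) g=1 f=7]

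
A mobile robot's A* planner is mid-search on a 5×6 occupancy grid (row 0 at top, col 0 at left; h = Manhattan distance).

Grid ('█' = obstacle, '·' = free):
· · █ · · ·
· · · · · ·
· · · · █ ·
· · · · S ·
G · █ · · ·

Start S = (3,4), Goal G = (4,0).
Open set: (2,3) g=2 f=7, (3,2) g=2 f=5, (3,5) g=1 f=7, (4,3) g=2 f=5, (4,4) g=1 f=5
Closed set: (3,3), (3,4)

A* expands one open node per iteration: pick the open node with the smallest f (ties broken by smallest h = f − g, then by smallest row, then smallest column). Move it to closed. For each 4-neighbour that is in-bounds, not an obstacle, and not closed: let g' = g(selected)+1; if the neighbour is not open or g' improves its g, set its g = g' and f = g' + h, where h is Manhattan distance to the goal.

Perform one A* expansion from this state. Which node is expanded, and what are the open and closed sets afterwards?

step 1: expand (3,2) (f=5, h=3) → closed; open now [(2,2) g=3 f=7, (2,3) g=2 f=7, (3,1) g=3 f=5, (3,5) g=1 f=7, (4,3) g=2 f=5, (4,4) g=1 f=5]

expanded=(3,2); open=[(2,2) g=3 f=7, (2,3) g=2 f=7, (3,1) g=3 f=5, (3,5) g=1 f=7, (4,3) g=2 f=5, (4,4) g=1 f=5]; closed=[(3,2), (3,3), (3,4)]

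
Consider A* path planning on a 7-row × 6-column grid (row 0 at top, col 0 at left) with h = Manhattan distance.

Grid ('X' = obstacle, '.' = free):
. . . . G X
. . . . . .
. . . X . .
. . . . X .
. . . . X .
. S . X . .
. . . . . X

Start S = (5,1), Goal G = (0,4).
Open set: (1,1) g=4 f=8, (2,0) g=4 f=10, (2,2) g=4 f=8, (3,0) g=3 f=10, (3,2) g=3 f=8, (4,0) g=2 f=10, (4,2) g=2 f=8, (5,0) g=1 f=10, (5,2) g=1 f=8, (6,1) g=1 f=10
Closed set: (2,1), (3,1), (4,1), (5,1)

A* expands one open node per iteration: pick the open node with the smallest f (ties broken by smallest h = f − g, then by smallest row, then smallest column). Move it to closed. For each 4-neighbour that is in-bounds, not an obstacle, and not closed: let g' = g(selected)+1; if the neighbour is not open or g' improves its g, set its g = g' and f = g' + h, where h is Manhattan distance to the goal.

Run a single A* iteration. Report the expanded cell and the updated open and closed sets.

step 1: expand (1,1) (f=8, h=4) → closed; open now [(0,1) g=5 f=8, (1,0) g=5 f=10, (1,2) g=5 f=8, (2,0) g=4 f=10, (2,2) g=4 f=8, (3,0) g=3 f=10, (3,2) g=3 f=8, (4,0) g=2 f=10, (4,2) g=2 f=8, (5,0) g=1 f=10, (5,2) g=1 f=8, (6,1) g=1 f=10]

expanded=(1,1); open=[(0,1) g=5 f=8, (1,0) g=5 f=10, (1,2) g=5 f=8, (2,0) g=4 f=10, (2,2) g=4 f=8, (3,0) g=3 f=10, (3,2) g=3 f=8, (4,0) g=2 f=10, (4,2) g=2 f=8, (5,0) g=1 f=10, (5,2) g=1 f=8, (6,1) g=1 f=10]; closed=[(1,1), (2,1), (3,1), (4,1), (5,1)]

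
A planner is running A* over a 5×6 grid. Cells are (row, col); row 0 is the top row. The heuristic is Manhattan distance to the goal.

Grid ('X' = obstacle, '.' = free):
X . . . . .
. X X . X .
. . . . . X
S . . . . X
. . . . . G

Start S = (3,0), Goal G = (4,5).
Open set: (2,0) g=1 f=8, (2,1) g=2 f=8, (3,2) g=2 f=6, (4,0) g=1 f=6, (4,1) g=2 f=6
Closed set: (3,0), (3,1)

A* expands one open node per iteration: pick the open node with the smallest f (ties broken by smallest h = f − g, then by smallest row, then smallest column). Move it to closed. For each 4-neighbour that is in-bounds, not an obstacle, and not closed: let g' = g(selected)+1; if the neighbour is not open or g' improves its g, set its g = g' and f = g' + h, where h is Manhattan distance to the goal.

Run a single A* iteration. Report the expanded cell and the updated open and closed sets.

step 1: expand (3,2) (f=6, h=4) → closed; open now [(2,0) g=1 f=8, (2,1) g=2 f=8, (2,2) g=3 f=8, (3,3) g=3 f=6, (4,0) g=1 f=6, (4,1) g=2 f=6, (4,2) g=3 f=6]

expanded=(3,2); open=[(2,0) g=1 f=8, (2,1) g=2 f=8, (2,2) g=3 f=8, (3,3) g=3 f=6, (4,0) g=1 f=6, (4,1) g=2 f=6, (4,2) g=3 f=6]; closed=[(3,0), (3,1), (3,2)]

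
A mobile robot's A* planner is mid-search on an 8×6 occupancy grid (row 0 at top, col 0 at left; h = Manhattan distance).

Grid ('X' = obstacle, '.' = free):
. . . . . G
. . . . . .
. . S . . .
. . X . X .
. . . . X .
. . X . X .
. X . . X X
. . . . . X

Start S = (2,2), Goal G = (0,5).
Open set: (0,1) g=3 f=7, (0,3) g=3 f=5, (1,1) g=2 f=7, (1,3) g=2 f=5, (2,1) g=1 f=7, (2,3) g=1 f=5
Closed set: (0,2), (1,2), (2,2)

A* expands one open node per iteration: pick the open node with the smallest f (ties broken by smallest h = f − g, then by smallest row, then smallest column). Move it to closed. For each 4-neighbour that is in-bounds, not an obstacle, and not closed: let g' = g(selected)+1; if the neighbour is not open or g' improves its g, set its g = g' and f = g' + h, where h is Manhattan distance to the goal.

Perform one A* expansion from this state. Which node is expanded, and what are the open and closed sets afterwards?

expanded=(0,3); open=[(0,1) g=3 f=7, (0,4) g=4 f=5, (1,1) g=2 f=7, (1,3) g=2 f=5, (2,1) g=1 f=7, (2,3) g=1 f=5]; closed=[(0,2), (0,3), (1,2), (2,2)]

step 1: expand (0,3) (f=5, h=2) → closed; open now [(0,1) g=3 f=7, (0,4) g=4 f=5, (1,1) g=2 f=7, (1,3) g=2 f=5, (2,1) g=1 f=7, (2,3) g=1 f=5]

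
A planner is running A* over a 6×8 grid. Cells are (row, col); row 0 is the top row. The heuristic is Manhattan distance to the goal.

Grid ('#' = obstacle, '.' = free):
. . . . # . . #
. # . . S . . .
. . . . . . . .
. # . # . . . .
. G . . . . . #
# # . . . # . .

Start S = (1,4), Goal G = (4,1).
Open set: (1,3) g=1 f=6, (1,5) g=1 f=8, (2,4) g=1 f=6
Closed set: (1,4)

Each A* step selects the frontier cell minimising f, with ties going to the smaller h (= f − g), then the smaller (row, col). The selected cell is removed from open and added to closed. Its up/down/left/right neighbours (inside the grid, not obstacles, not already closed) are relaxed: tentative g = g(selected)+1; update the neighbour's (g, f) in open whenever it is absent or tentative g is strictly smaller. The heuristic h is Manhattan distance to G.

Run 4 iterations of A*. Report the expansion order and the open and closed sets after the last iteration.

step 1: expand (1,3) (f=6, h=5) → closed; open now [(0,3) g=2 f=8, (1,2) g=2 f=6, (1,5) g=1 f=8, (2,3) g=2 f=6, (2,4) g=1 f=6]
step 2: expand (1,2) (f=6, h=4) → closed; open now [(0,2) g=3 f=8, (0,3) g=2 f=8, (1,5) g=1 f=8, (2,2) g=3 f=6, (2,3) g=2 f=6, (2,4) g=1 f=6]
step 3: expand (2,2) (f=6, h=3) → closed; open now [(0,2) g=3 f=8, (0,3) g=2 f=8, (1,5) g=1 f=8, (2,1) g=4 f=6, (2,3) g=2 f=6, (2,4) g=1 f=6, (3,2) g=4 f=6]
step 4: expand (2,1) (f=6, h=2) → closed; open now [(0,2) g=3 f=8, (0,3) g=2 f=8, (1,5) g=1 f=8, (2,0) g=5 f=8, (2,3) g=2 f=6, (2,4) g=1 f=6, (3,2) g=4 f=6]

order=[(1,3) → (1,2) → (2,2) → (2,1)]; open=[(0,2) g=3 f=8, (0,3) g=2 f=8, (1,5) g=1 f=8, (2,0) g=5 f=8, (2,3) g=2 f=6, (2,4) g=1 f=6, (3,2) g=4 f=6]; closed=[(1,2), (1,3), (1,4), (2,1), (2,2)]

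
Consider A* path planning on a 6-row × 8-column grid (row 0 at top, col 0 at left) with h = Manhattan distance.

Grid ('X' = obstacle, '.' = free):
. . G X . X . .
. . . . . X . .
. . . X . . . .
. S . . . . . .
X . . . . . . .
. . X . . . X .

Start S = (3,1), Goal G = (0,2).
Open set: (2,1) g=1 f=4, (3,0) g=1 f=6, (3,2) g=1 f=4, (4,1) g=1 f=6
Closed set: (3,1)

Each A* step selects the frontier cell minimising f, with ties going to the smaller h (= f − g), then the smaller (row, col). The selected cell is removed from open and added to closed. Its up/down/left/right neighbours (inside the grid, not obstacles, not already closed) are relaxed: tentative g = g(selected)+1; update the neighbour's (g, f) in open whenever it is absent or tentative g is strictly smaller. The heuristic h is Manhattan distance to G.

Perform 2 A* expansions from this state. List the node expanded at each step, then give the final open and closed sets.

order=[(2,1) → (1,1)]; open=[(0,1) g=3 f=4, (1,0) g=3 f=6, (1,2) g=3 f=4, (2,0) g=2 f=6, (2,2) g=2 f=4, (3,0) g=1 f=6, (3,2) g=1 f=4, (4,1) g=1 f=6]; closed=[(1,1), (2,1), (3,1)]

step 1: expand (2,1) (f=4, h=3) → closed; open now [(1,1) g=2 f=4, (2,0) g=2 f=6, (2,2) g=2 f=4, (3,0) g=1 f=6, (3,2) g=1 f=4, (4,1) g=1 f=6]
step 2: expand (1,1) (f=4, h=2) → closed; open now [(0,1) g=3 f=4, (1,0) g=3 f=6, (1,2) g=3 f=4, (2,0) g=2 f=6, (2,2) g=2 f=4, (3,0) g=1 f=6, (3,2) g=1 f=4, (4,1) g=1 f=6]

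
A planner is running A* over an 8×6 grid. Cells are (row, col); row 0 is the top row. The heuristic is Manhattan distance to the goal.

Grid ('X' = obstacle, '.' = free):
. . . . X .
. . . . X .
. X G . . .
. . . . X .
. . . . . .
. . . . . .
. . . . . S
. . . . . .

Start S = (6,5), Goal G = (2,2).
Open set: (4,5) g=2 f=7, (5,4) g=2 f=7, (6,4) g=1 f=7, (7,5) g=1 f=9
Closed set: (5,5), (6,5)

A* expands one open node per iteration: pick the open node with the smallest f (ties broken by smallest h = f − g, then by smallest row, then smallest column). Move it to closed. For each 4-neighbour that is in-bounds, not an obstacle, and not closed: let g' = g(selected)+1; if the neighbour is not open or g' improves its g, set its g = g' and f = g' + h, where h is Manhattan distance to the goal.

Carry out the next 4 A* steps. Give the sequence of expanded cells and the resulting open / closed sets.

order=[(4,5) → (3,5) → (2,5) → (2,4)]; open=[(1,5) g=5 f=9, (2,3) g=6 f=7, (4,4) g=3 f=7, (5,4) g=2 f=7, (6,4) g=1 f=7, (7,5) g=1 f=9]; closed=[(2,4), (2,5), (3,5), (4,5), (5,5), (6,5)]

step 1: expand (4,5) (f=7, h=5) → closed; open now [(3,5) g=3 f=7, (4,4) g=3 f=7, (5,4) g=2 f=7, (6,4) g=1 f=7, (7,5) g=1 f=9]
step 2: expand (3,5) (f=7, h=4) → closed; open now [(2,5) g=4 f=7, (4,4) g=3 f=7, (5,4) g=2 f=7, (6,4) g=1 f=7, (7,5) g=1 f=9]
step 3: expand (2,5) (f=7, h=3) → closed; open now [(1,5) g=5 f=9, (2,4) g=5 f=7, (4,4) g=3 f=7, (5,4) g=2 f=7, (6,4) g=1 f=7, (7,5) g=1 f=9]
step 4: expand (2,4) (f=7, h=2) → closed; open now [(1,5) g=5 f=9, (2,3) g=6 f=7, (4,4) g=3 f=7, (5,4) g=2 f=7, (6,4) g=1 f=7, (7,5) g=1 f=9]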